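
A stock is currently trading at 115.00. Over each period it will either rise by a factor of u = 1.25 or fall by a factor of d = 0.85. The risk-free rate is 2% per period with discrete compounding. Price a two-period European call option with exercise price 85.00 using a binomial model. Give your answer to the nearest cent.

33.91

Risk-neutral probability p = (1 + 0.02 − 0.85)/(1.25 − 0.85) = 0.1700/0.4000 = 0.4250
Terminal stock prices: S_uu = 179.7, S_ud = 122.2, S_dd = 83.09
Terminal payoffs (S − K): max(94.69, 0) = 94.69, max(37.19, 0) = 37.19, max(-1.913, 0) = 0
Node u (S = 143.8): V_u = 1/1.02·[0.4250·94.6875 + 0.5750·37.1875] = 60.4167
Node d (S = 97.75): V_d = 1/1.02·[0.4250·37.1875 + 0.5750·0.0000] = 15.4948
Node 0 (S = 115): V_0 = 1/1.02·[0.4250·60.4167 + 0.5750·15.4948] = 33.9084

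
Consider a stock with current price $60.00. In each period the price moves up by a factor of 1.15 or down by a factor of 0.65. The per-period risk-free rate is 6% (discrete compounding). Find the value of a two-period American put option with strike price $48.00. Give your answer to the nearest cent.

$1.94

Risk-neutral probability p = (1 + 0.06 − 0.65)/(1.15 − 0.65) = 0.4100/0.5000 = 0.8200
Terminal stock prices: S_uu = 79.35, S_ud = 44.85, S_dd = 25.35
Terminal payoffs (K − S): max(-31.35, 0) = 0, max(3.15, 0) = 3.15, max(22.65, 0) = 22.65
Node u (S = 69): continuation = 1/1.06·[0.8200·0.0000 + 0.1800·3.1500] = 0.5349; exercise value = 0.0000 ≤ continuation, so V_u = 0.5349
Node d (S = 39): continuation = 1/1.06·[0.8200·3.1500 + 0.1800·22.6500] = 6.2830; exercise value = 9.0000 > continuation, so V_d = 9.0000 (exercise)
Node 0 (S = 60): continuation = 1/1.06·[0.8200·0.5349 + 0.1800·9.0000] = 1.9421; exercise value = 0.0000 ≤ continuation, so V_0 = 1.9421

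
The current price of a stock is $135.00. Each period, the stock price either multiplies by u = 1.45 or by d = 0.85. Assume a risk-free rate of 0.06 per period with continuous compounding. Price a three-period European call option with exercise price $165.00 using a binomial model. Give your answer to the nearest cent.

$24.47

Risk-neutral probability p = (e^0.06 − 0.85)/(1.45 − 0.85) = 0.2118/0.6000 = 0.3531
Terminal stock prices: S_uuu = 411.6, S_uud = 241.3, S_udd = 141.4, S_ddd = 82.91
Terminal payoffs (S − K): max(246.6, 0) = 246.6, max(76.26, 0) = 76.26, max(-23.57, 0) = 0, max(-82.09, 0) = 0
Node uu (S = 283.8): V_uu = e^(−0.06)·[0.3531·246.5644 + 0.6469·76.2619] = 128.4464
Node ud (S = 166.4): V_ud = e^(−0.06)·[0.3531·76.2619 + 0.6469·0.0000] = 25.3571
Node dd (S = 97.54): V_dd = e^(−0.06)·[0.3531·0.0000 + 0.6469·0.0000] = 0.0000
Node u (S = 195.8): V_u = e^(−0.06)·[0.3531·128.4464 + 0.6469·25.3571] = 58.1576
Node d (S = 114.8): V_d = e^(−0.06)·[0.3531·25.3571 + 0.6469·0.0000] = 8.4312
Node 0 (S = 135): V_0 = e^(−0.06)·[0.3531·58.1576 + 0.6469·8.4312] = 24.4743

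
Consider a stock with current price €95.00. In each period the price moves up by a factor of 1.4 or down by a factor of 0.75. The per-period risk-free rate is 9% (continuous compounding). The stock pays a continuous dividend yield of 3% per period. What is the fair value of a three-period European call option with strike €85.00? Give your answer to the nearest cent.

Per-period risk-free factor R = e^0.09 = 1.0942; dividend-adjusted growth = e^(0.09−0.03) = 1.0618.
Risk-neutral probability p = (1.0618 − 0.75)/(1.4 − 0.75) = 0.3118/0.6500 = 0.4797
Terminal stock prices: S_uuu = 260.7, S_uud = 139.6, S_udd = 74.81, S_ddd = 40.08
Terminal payoffs (S − K): max(175.7, 0) = 175.7, max(54.65, 0) = 54.65, max(-10.19, 0) = 0, max(-44.92, 0) = 0
Node uu (S = 186.2): V_uu = e^(−0.09)·[0.4797·175.6800 + 0.5203·54.6500] = 103.0128
Node ud (S = 99.75): V_ud = e^(−0.09)·[0.4797·54.6500 + 0.5203·0.0000] = 23.9617
Node dd (S = 53.44): V_dd = e^(−0.09)·[0.4797·0.0000 + 0.5203·0.0000] = 0.0000
Node u (S = 133): V_u = e^(−0.09)·[0.4797·103.0128 + 0.5203·23.9617] = 56.5599
Node d (S = 71.25): V_d = e^(−0.09)·[0.4797·23.9617 + 0.5203·0.0000] = 10.5062
Node 0 (S = 95): V_0 = e^(−0.09)·[0.4797·56.5599 + 0.5203·10.5062] = 29.7945

€29.79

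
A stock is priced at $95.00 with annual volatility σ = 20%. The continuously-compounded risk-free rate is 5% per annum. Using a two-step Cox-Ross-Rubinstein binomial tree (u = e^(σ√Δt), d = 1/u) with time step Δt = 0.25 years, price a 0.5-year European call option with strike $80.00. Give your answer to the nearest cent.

CRR parameters: u = e^(σ√Δt) = e^(0.2·√0.25) = 1.1052, d = 1/u = 0.9048
Per-period rate: rΔt = 0.05·0.25 = 0.0125, so R = e^0.0125 = 1.0126
Risk-neutral probability p = (e^0.0125 − 0.9048)/(1.1052 − 0.9048) = 0.1077/0.2003 = 0.5378
Terminal stock prices: S_uu = 116, S_ud = 95, S_dd = 77.78
Terminal payoffs (S − K): max(36.03, 0) = 36.03, max(15, 0) = 15, max(-2.221, 0) = 0
Node u (S = 105): V_u = e^(−0.0125)·[0.5378·36.0333 + 0.4622·15.0000] = 25.9850
Node d (S = 85.96): V_d = e^(−0.0125)·[0.5378·15.0000 + 0.4622·0.0000] = 7.9669
Node 0 (S = 95): V_0 = e^(−0.0125)·[0.5378·25.9850 + 0.4622·7.9669] = 17.4379

$17.44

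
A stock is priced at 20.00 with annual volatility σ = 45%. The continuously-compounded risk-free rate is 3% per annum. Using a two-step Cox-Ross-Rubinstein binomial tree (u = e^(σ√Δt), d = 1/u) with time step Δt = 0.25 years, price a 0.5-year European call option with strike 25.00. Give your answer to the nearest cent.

CRR parameters: u = e^(σ√Δt) = e^(0.45·√0.25) = 1.2523, d = 1/u = 0.7985
Per-period rate: rΔt = 0.03·0.25 = 0.0075, so R = e^0.0075 = 1.0075
Risk-neutral probability p = (e^0.0075 − 0.7985)/(1.2523 − 0.7985) = 0.2090/0.4538 = 0.4606
Terminal stock prices: S_uu = 31.37, S_ud = 20, S_dd = 12.75
Terminal payoffs (S − K): max(6.366, 0) = 6.366, max(-5, 0) = 0, max(-12.25, 0) = 0
Node u (S = 25.05): V_u = e^(−0.0075)·[0.4606·6.3662 + 0.5394·0.0000] = 2.9102
Node d (S = 15.97): V_d = e^(−0.0075)·[0.4606·0.0000 + 0.5394·0.0000] = 0.0000
Node 0 (S = 20): V_0 = e^(−0.0075)·[0.4606·2.9102 + 0.5394·0.0000] = 1.3304

1.33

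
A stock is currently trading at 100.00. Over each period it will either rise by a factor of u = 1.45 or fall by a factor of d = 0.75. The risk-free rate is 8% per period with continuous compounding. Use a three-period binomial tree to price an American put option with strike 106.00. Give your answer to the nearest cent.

17.50

Risk-neutral probability p = (e^0.08 − 0.75)/(1.45 − 0.75) = 0.3333/0.7000 = 0.4761
Terminal stock prices: S_uuu = 304.9, S_uud = 157.7, S_udd = 81.56, S_ddd = 42.19
Terminal payoffs (K − S): max(-198.9, 0) = 0, max(-51.69, 0) = 0, max(24.44, 0) = 24.44, max(63.81, 0) = 63.81
Node uu (S = 210.2): continuation = e^(−0.08)·[0.4761·0.0000 + 0.5239·0.0000] = 0.0000; exercise value = 0.0000 ≤ continuation, so V_uu = 0.0000
Node ud (S = 108.8): continuation = e^(−0.08)·[0.4761·0.0000 + 0.5239·24.4375] = 11.8179; exercise value = 0.0000 ≤ continuation, so V_ud = 11.8179
Node dd (S = 56.25): continuation = e^(−0.08)·[0.4761·24.4375 + 0.5239·63.8125] = 41.6003; exercise value = 49.7500 > continuation, so V_dd = 49.7500 (exercise)
Node u (S = 145): continuation = e^(−0.08)·[0.4761·0.0000 + 0.5239·11.8179] = 5.7151; exercise value = 0.0000 ≤ continuation, so V_u = 5.7151
Node d (S = 75): continuation = e^(−0.08)·[0.4761·11.8179 + 0.5239·49.7500] = 29.2532; exercise value = 31.0000 > continuation, so V_d = 31.0000 (exercise)
Node 0 (S = 100): continuation = e^(−0.08)·[0.4761·5.7151 + 0.5239·31.0000] = 17.5034; exercise value = 6.0000 ≤ continuation, so V_0 = 17.5034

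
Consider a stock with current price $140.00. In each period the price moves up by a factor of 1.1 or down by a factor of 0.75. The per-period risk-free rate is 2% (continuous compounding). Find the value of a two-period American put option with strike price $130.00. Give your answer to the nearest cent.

$8.04

Risk-neutral probability p = (e^0.02 − 0.75)/(1.1 − 0.75) = 0.2702/0.3500 = 0.7720
Terminal stock prices: S_uu = 169.4, S_ud = 115.5, S_dd = 78.75
Terminal payoffs (K − S): max(-39.4, 0) = 0, max(14.5, 0) = 14.5, max(51.25, 0) = 51.25
Node u (S = 154): continuation = e^(−0.02)·[0.7720·0.0000 + 0.2280·14.5000] = 3.2405; exercise value = 0.0000 ≤ continuation, so V_u = 3.2405
Node d (S = 105): continuation = e^(−0.02)·[0.7720·14.5000 + 0.2280·51.2500] = 22.4258; exercise value = 25.0000 > continuation, so V_d = 25.0000 (exercise)
Node 0 (S = 140): continuation = e^(−0.02)·[0.7720·3.2405 + 0.2280·25.0000] = 8.0392; exercise value = 0.0000 ≤ continuation, so V_0 = 8.0392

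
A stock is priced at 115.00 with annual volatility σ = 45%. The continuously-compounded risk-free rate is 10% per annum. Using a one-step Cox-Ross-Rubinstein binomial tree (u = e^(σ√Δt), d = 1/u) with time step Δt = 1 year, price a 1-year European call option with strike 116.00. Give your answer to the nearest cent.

CRR parameters: u = e^(σ√Δt) = e^(0.45·√1) = 1.5683, d = 1/u = 0.6376
Per-period rate: rΔt = 0.1·1 = 0.1, so R = e^0.1 = 1.1052
Risk-neutral probability p = (e^0.1 − 0.6376)/(1.5683 − 0.6376) = 0.4675/0.9307 = 0.5024
Terminal stock prices: S_u = 180.4, S_d = 73.33
Terminal payoffs (S − K): max(64.36, 0) = 64.36, max(-42.67, 0) = 0
Node 0 (S = 115): V_0 = e^(−0.1)·[0.5024·64.3559 + 0.4976·0.0000] = 29.2535

29.25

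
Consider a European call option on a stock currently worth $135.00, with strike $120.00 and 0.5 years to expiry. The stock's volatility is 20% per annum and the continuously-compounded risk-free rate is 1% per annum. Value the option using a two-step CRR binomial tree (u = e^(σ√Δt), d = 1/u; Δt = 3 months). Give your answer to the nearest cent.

$18.07

CRR parameters: u = e^(σ√Δt) = e^(0.2·√0.25) = 1.1052, d = 1/u = 0.9048
Per-period rate: rΔt = 0.01·0.25 = 0.0025, so R = e^0.0025 = 1.0025
Risk-neutral probability p = (e^0.0025 − 0.9048)/(1.1052 − 0.9048) = 0.0977/0.2003 = 0.4875
Terminal stock prices: S_uu = 164.9, S_ud = 135, S_dd = 110.5
Terminal payoffs (S − K): max(44.89, 0) = 44.89, max(15, 0) = 15, max(-9.471, 0) = 0
Node u (S = 149.2): V_u = e^(−0.0025)·[0.4875·44.8894 + 0.5125·15.0000] = 29.4977
Node d (S = 122.2): V_d = e^(−0.0025)·[0.4875·15.0000 + 0.5125·0.0000] = 7.2945
Node 0 (S = 135): V_0 = e^(−0.0025)·[0.4875·29.4977 + 0.5125·7.2945] = 18.0737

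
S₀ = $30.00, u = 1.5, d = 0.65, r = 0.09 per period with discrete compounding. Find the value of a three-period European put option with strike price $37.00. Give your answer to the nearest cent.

Risk-neutral probability p = (1 + 0.09 − 0.65)/(1.5 − 0.65) = 0.4400/0.8500 = 0.5176
Terminal stock prices: S_uuu = 101.2, S_uud = 43.88, S_udd = 19.01, S_ddd = 8.239
Terminal payoffs (K − S): max(-64.25, 0) = 0, max(-6.875, 0) = 0, max(17.99, 0) = 17.99, max(28.76, 0) = 28.76
Node uu (S = 67.5): V_uu = 1/1.09·[0.5176·0.0000 + 0.4824·0.0000] = 0.0000
Node ud (S = 29.25): V_ud = 1/1.09·[0.5176·0.0000 + 0.4824·17.9875] = 7.9599
Node dd (S = 12.68): V_dd = 1/1.09·[0.5176·17.9875 + 0.4824·28.7613] = 21.2700
Node u (S = 45): V_u = 1/1.09·[0.5176·0.0000 + 0.4824·7.9599] = 3.5225
Node d (S = 19.5): V_d = 1/1.09·[0.5176·7.9599 + 0.4824·21.2700] = 13.1927
Node 0 (S = 30): V_0 = 1/1.09·[0.5176·3.5225 + 0.4824·13.1927] = 7.5110

$7.51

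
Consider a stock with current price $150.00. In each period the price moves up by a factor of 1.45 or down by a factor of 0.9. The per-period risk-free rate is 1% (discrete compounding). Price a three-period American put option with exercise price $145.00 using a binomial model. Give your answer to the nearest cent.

$17.72

Risk-neutral probability p = (1 + 0.01 − 0.9)/(1.45 − 0.9) = 0.1100/0.5500 = 0.2000
Terminal stock prices: S_uuu = 457.3, S_uud = 283.8, S_udd = 176.2, S_ddd = 109.4
Terminal payoffs (K − S): max(-312.3, 0) = 0, max(-138.8, 0) = 0, max(-31.18, 0) = 0, max(35.65, 0) = 35.65
Node uu (S = 315.4): continuation = 1/1.01·[0.2000·0.0000 + 0.8000·0.0000] = 0.0000; exercise value = 0.0000 ≤ continuation, so V_uu = 0.0000
Node ud (S = 195.8): continuation = 1/1.01·[0.2000·0.0000 + 0.8000·0.0000] = 0.0000; exercise value = 0.0000 ≤ continuation, so V_ud = 0.0000
Node dd (S = 121.5): continuation = 1/1.01·[0.2000·0.0000 + 0.8000·35.6500] = 28.2376; exercise value = 23.5000 ≤ continuation, so V_dd = 28.2376
Node u (S = 217.5): continuation = 1/1.01·[0.2000·0.0000 + 0.8000·0.0000] = 0.0000; exercise value = 0.0000 ≤ continuation, so V_u = 0.0000
Node d (S = 135): continuation = 1/1.01·[0.2000·0.0000 + 0.8000·28.2376] = 22.3664; exercise value = 10.0000 ≤ continuation, so V_d = 22.3664
Node 0 (S = 150): continuation = 1/1.01·[0.2000·0.0000 + 0.8000·22.3664] = 17.7160; exercise value = 0.0000 ≤ continuation, so V_0 = 17.7160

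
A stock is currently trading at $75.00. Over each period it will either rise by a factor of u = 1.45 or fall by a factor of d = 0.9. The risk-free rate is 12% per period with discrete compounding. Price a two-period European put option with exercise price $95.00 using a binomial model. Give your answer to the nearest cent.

Risk-neutral probability p = (1 + 0.12 − 0.9)/(1.45 − 0.9) = 0.2200/0.5500 = 0.4000
Terminal stock prices: S_uu = 157.7, S_ud = 97.88, S_dd = 60.75
Terminal payoffs (K − S): max(-62.69, 0) = 0, max(-2.875, 0) = 0, max(34.25, 0) = 34.25
Node u (S = 108.8): V_u = 1/1.12·[0.4000·0.0000 + 0.6000·0.0000] = 0.0000
Node d (S = 67.5): V_d = 1/1.12·[0.4000·0.0000 + 0.6000·34.2500] = 18.3482
Node 0 (S = 75): V_0 = 1/1.12·[0.4000·0.0000 + 0.6000·18.3482] = 9.8294

$9.83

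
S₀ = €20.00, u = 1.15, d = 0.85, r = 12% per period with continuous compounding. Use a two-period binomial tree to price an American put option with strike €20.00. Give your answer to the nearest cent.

€0.22

Risk-neutral probability p = (e^0.12 − 0.85)/(1.15 − 0.85) = 0.2775/0.3000 = 0.9250
Terminal stock prices: S_uu = 26.45, S_ud = 19.55, S_dd = 14.45
Terminal payoffs (K − S): max(-6.45, 0) = 0, max(0.45, 0) = 0.45, max(5.55, 0) = 5.55
Node u (S = 23): continuation = e^(−0.12)·[0.9250·0.0000 + 0.0750·0.4500] = 0.0299; exercise value = 0.0000 ≤ continuation, so V_u = 0.0299
Node d (S = 17): continuation = e^(−0.12)·[0.9250·0.4500 + 0.0750·5.5500] = 0.7384; exercise value = 3.0000 > continuation, so V_d = 3.0000 (exercise)
Node 0 (S = 20): continuation = e^(−0.12)·[0.9250·0.0299 + 0.0750·3.0000] = 0.2241; exercise value = 0.0000 ≤ continuation, so V_0 = 0.2241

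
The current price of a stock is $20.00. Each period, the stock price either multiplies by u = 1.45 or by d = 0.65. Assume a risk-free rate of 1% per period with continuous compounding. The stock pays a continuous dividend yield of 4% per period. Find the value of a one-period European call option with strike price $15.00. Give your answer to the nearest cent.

Per-period risk-free factor R = e^0.01 = 1.0101; dividend-adjusted growth = e^(0.01−0.04) = 0.9704.
Risk-neutral probability p = (0.9704 − 0.65)/(1.45 − 0.65) = 0.3204/0.8000 = 0.4006
Terminal stock prices: S_u = 29, S_d = 13
Terminal payoffs (S − K): max(14, 0) = 14, max(-2, 0) = 0
Node 0 (S = 20): V_0 = e^(−0.01)·[0.4006·14.0000 + 0.5994·0.0000] = 5.5520

$5.55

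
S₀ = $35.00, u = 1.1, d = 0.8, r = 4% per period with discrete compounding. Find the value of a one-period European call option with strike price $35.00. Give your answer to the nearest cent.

Risk-neutral probability p = (1 + 0.04 − 0.8)/(1.1 − 0.8) = 0.2400/0.3000 = 0.8000
Terminal stock prices: S_u = 38.5, S_d = 28
Terminal payoffs (S − K): max(3.5, 0) = 3.5, max(-7, 0) = 0
Node 0 (S = 35): V_0 = 1/1.04·[0.8000·3.5000 + 0.2000·0.0000] = 2.6923

$2.69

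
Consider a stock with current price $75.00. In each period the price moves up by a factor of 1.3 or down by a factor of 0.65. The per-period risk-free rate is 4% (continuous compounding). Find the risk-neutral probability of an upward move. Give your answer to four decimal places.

Risk-neutral probability p = (e^0.04 − 0.65)/(1.3 − 0.65) = 0.3908/0.6500 = 0.6012

p = 0.6012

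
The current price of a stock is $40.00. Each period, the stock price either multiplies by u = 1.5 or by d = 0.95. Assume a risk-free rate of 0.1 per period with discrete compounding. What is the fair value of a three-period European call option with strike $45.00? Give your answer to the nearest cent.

Risk-neutral probability p = (1 + 0.1 − 0.95)/(1.5 − 0.95) = 0.1500/0.5500 = 0.2727
Terminal stock prices: S_uuu = 135, S_uud = 85.5, S_udd = 54.15, S_ddd = 34.29
Terminal payoffs (S − K): max(90, 0) = 90, max(40.5, 0) = 40.5, max(9.15, 0) = 9.15, max(-10.71, 0) = 0
Node uu (S = 90): V_uu = 1/1.1·[0.2727·90.0000 + 0.7273·40.5000] = 49.0909
Node ud (S = 57): V_ud = 1/1.1·[0.2727·40.5000 + 0.7273·9.1500] = 16.0909
Node dd (S = 36.1): V_dd = 1/1.1·[0.2727·9.1500 + 0.7273·0.0000] = 2.2686
Node u (S = 60): V_u = 1/1.1·[0.2727·49.0909 + 0.7273·16.0909] = 22.8099
Node d (S = 38): V_d = 1/1.1·[0.2727·16.0909 + 0.7273·2.2686] = 5.4894
Node 0 (S = 40): V_0 = 1/1.1·[0.2727·22.8099 + 0.7273·5.4894] = 9.2847

$9.28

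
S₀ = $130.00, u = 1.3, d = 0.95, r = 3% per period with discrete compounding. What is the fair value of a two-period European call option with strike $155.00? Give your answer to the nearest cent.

$5.03

Risk-neutral probability p = (1 + 0.03 − 0.95)/(1.3 − 0.95) = 0.0800/0.3500 = 0.2286
Terminal stock prices: S_uu = 219.7, S_ud = 160.5, S_dd = 117.3
Terminal payoffs (S − K): max(64.7, 0) = 64.7, max(5.55, 0) = 5.55, max(-37.67, 0) = 0
Node u (S = 169): V_u = 1/1.03·[0.2286·64.7000 + 0.7714·5.5500] = 18.5146
Node d (S = 123.5): V_d = 1/1.03·[0.2286·5.5500 + 0.7714·0.0000] = 1.2316
Node 0 (S = 130): V_0 = 1/1.03·[0.2286·18.5146 + 0.7714·1.2316] = 5.0311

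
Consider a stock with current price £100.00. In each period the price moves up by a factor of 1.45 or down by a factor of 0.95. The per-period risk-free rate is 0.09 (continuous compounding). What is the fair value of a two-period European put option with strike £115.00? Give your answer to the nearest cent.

£10.47

Risk-neutral probability p = (e^0.09 − 0.95)/(1.45 − 0.95) = 0.1442/0.5000 = 0.2883
Terminal stock prices: S_uu = 210.2, S_ud = 137.8, S_dd = 90.25
Terminal payoffs (K − S): max(-95.25, 0) = 0, max(-22.75, 0) = 0, max(24.75, 0) = 24.75
Node u (S = 145): V_u = e^(−0.09)·[0.2883·0.0000 + 0.7117·0.0000] = 0.0000
Node d (S = 95): V_d = e^(−0.09)·[0.2883·0.0000 + 0.7117·24.7500] = 16.0974
Node 0 (S = 100): V_0 = e^(−0.09)·[0.2883·0.0000 + 0.7117·16.0974] = 10.4698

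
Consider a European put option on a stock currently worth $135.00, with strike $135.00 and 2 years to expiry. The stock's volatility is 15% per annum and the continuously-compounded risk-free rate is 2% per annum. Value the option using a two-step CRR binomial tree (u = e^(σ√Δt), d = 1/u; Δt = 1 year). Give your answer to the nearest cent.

CRR parameters: u = e^(σ√Δt) = e^(0.15·√1) = 1.1618, d = 1/u = 0.8607
Per-period rate: rΔt = 0.02·1 = 0.02, so R = e^0.02 = 1.0202
Risk-neutral probability p = (e^0.02 − 0.8607)/(1.1618 − 0.8607) = 0.1595/0.3011 = 0.5297
Terminal stock prices: S_uu = 182.2, S_ud = 135, S_dd = 100
Terminal payoffs (K − S): max(-47.23, 0) = 0, max(0, 0) = 0, max(34.99, 0) = 34.99
Node u (S = 156.8): V_u = e^(−0.02)·[0.5297·0.0000 + 0.4703·0.0000] = 0.0000
Node d (S = 116.2): V_d = e^(−0.02)·[0.5297·0.0000 + 0.4703·34.9895] = 16.1312
Node 0 (S = 135): V_0 = e^(−0.02)·[0.5297·0.0000 + 0.4703·16.1312] = 7.4370

$7.44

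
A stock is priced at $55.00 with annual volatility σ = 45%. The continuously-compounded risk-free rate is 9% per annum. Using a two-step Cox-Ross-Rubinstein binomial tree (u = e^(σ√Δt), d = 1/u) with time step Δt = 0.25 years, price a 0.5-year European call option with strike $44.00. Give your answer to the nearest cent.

CRR parameters: u = e^(σ√Δt) = e^(0.45·√0.25) = 1.2523, d = 1/u = 0.7985
Per-period rate: rΔt = 0.09·0.25 = 0.0225, so R = e^0.0225 = 1.0228
Risk-neutral probability p = (e^0.0225 − 0.7985)/(1.2523 − 0.7985) = 0.2242/0.4538 = 0.4941
Terminal stock prices: S_uu = 86.26, S_ud = 55, S_dd = 35.07
Terminal payoffs (S − K): max(42.26, 0) = 42.26, max(11, 0) = 11, max(-8.93, 0) = 0
Node u (S = 68.88): V_u = e^(−0.0225)·[0.4941·42.2572 + 0.5059·11.0000] = 25.8567
Node d (S = 43.92): V_d = e^(−0.0225)·[0.4941·11.0000 + 0.5059·0.0000] = 5.3145
Node 0 (S = 55): V_0 = e^(−0.0225)·[0.4941·25.8567 + 0.5059·5.3145] = 15.1209

$15.12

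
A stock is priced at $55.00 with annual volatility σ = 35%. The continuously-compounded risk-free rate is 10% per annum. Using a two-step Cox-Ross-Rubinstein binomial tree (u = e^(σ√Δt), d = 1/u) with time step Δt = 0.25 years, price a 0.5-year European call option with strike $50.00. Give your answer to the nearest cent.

CRR parameters: u = e^(σ√Δt) = e^(0.35·√0.25) = 1.1912, d = 1/u = 0.8395
Per-period rate: rΔt = 0.1·0.25 = 0.025, so R = e^0.025 = 1.0253
Risk-neutral probability p = (e^0.025 − 0.8395)/(1.1912 − 0.8395) = 0.1859/0.3518 = 0.5283
Terminal stock prices: S_uu = 78.05, S_ud = 55, S_dd = 38.76
Terminal payoffs (S − K): max(28.05, 0) = 28.05, max(5, 0) = 5, max(-11.24, 0) = 0
Node u (S = 65.52): V_u = e^(−0.025)·[0.5283·28.0487 + 0.4717·5.0000] = 16.7530
Node d (S = 46.17): V_d = e^(−0.025)·[0.5283·5.0000 + 0.4717·0.0000] = 2.5764
Node 0 (S = 55): V_0 = e^(−0.025)·[0.5283·16.7530 + 0.4717·2.5764] = 9.8177

$9.82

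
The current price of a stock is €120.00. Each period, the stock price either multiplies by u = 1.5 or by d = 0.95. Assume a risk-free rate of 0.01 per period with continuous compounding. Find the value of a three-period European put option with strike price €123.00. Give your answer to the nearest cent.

Risk-neutral probability p = (e^0.01 − 0.95)/(1.5 − 0.95) = 0.0601/0.5500 = 0.1092
Terminal stock prices: S_uuu = 405, S_uud = 256.5, S_udd = 162.4, S_ddd = 102.9
Terminal payoffs (K − S): max(-282, 0) = 0, max(-133.5, 0) = 0, max(-39.45, 0) = 0, max(20.12, 0) = 20.12
Node uu (S = 270): V_uu = e^(−0.01)·[0.1092·0.0000 + 0.8908·0.0000] = 0.0000
Node ud (S = 171): V_ud = e^(−0.01)·[0.1092·0.0000 + 0.8908·0.0000] = 0.0000
Node dd (S = 108.3): V_dd = e^(−0.01)·[0.1092·0.0000 + 0.8908·20.1150] = 17.7405
Node u (S = 180): V_u = e^(−0.01)·[0.1092·0.0000 + 0.8908·0.0000] = 0.0000
Node d (S = 114): V_d = e^(−0.01)·[0.1092·0.0000 + 0.8908·17.7405] = 15.6463
Node 0 (S = 120): V_0 = e^(−0.01)·[0.1092·0.0000 + 0.8908·15.6463] = 13.7993

€13.80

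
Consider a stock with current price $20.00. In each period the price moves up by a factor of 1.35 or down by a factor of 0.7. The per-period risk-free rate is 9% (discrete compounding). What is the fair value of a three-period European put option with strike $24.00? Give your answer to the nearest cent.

Risk-neutral probability p = (1 + 0.09 − 0.7)/(1.35 − 0.7) = 0.3900/0.6500 = 0.6000
Terminal stock prices: S_uuu = 49.21, S_uud = 25.52, S_udd = 13.23, S_ddd = 6.86
Terminal payoffs (K − S): max(-25.21, 0) = 0, max(-1.515, 0) = 0, max(10.77, 0) = 10.77, max(17.14, 0) = 17.14
Node uu (S = 36.45): V_uu = 1/1.09·[0.6000·0.0000 + 0.4000·0.0000] = 0.0000
Node ud (S = 18.9): V_ud = 1/1.09·[0.6000·0.0000 + 0.4000·10.7700] = 3.9523
Node dd (S = 9.8): V_dd = 1/1.09·[0.6000·10.7700 + 0.4000·17.1400] = 12.2183
Node u (S = 27): V_u = 1/1.09·[0.6000·0.0000 + 0.4000·3.9523] = 1.4504
Node d (S = 14): V_d = 1/1.09·[0.6000·3.9523 + 0.4000·12.2183] = 6.6594
Node 0 (S = 20): V_0 = 1/1.09·[0.6000·1.4504 + 0.4000·6.6594] = 3.2422

$3.24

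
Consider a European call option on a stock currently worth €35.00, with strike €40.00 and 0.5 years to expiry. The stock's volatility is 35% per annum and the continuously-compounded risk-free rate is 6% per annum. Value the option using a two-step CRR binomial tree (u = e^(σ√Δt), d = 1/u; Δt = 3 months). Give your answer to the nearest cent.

€2.34

CRR parameters: u = e^(σ√Δt) = e^(0.35·√0.25) = 1.1912, d = 1/u = 0.8395
Per-period rate: rΔt = 0.06·0.25 = 0.015, so R = e^0.015 = 1.0151
Risk-neutral probability p = (e^0.015 − 0.8395)/(1.1912 − 0.8395) = 0.1757/0.3518 = 0.4993
Terminal stock prices: S_uu = 49.67, S_ud = 35, S_dd = 24.66
Terminal payoffs (S − K): max(9.667, 0) = 9.667, max(-5, 0) = 0, max(-15.34, 0) = 0
Node u (S = 41.69): V_u = e^(−0.015)·[0.4993·9.6674 + 0.5007·0.0000] = 4.7553
Node d (S = 29.38): V_d = e^(−0.015)·[0.4993·0.0000 + 0.5007·0.0000] = 0.0000
Node 0 (S = 35): V_0 = e^(−0.015)·[0.4993·4.7553 + 0.5007·0.0000] = 2.3391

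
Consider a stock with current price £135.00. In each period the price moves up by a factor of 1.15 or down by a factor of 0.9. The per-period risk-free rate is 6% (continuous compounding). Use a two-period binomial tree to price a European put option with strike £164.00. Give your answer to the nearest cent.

Risk-neutral probability p = (e^0.06 − 0.9)/(1.15 − 0.9) = 0.1618/0.2500 = 0.6473
Terminal stock prices: S_uu = 178.5, S_ud = 139.7, S_dd = 109.4
Terminal payoffs (K − S): max(-14.54, 0) = 0, max(24.28, 0) = 24.28, max(54.65, 0) = 54.65
Node u (S = 155.2): V_u = e^(−0.06)·[0.6473·0.0000 + 0.3527·24.2750] = 8.0621
Node d (S = 121.5): V_d = e^(−0.06)·[0.6473·24.2750 + 0.3527·54.6500] = 32.9494
Node 0 (S = 135): V_0 = e^(−0.06)·[0.6473·8.0621 + 0.3527·32.9494] = 15.8581

£15.86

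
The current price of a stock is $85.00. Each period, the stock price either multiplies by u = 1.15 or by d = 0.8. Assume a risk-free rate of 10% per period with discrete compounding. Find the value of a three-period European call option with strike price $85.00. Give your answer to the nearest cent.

Risk-neutral probability p = (1 + 0.1 − 0.8)/(1.15 − 0.8) = 0.3000/0.3500 = 0.8571
Terminal stock prices: S_uuu = 129.3, S_uud = 89.93, S_udd = 62.56, S_ddd = 43.52
Terminal payoffs (S − K): max(44.27, 0) = 44.27, max(4.93, 0) = 4.93, max(-22.44, 0) = 0, max(-41.48, 0) = 0
Node uu (S = 112.4): V_uu = 1/1.1·[0.8571·44.2744 + 0.1429·4.9300] = 35.1398
Node ud (S = 78.2): V_ud = 1/1.1·[0.8571·4.9300 + 0.1429·0.0000] = 3.8416
Node dd (S = 54.4): V_dd = 1/1.1·[0.8571·0.0000 + 0.1429·0.0000] = 0.0000
Node u (S = 97.75): V_u = 1/1.1·[0.8571·35.1398 + 0.1429·3.8416] = 27.8805
Node d (S = 68): V_d = 1/1.1·[0.8571·3.8416 + 0.1429·0.0000] = 2.9934
Node 0 (S = 85): V_0 = 1/1.1·[0.8571·27.8805 + 0.1429·2.9934] = 22.1139

$22.11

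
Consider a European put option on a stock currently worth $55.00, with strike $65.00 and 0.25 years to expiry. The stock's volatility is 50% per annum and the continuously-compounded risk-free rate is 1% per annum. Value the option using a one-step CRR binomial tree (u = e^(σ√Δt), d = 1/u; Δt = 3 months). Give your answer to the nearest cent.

CRR parameters: u = e^(σ√Δt) = e^(0.5·√0.25) = 1.2840, d = 1/u = 0.7788
Per-period rate: rΔt = 0.01·0.25 = 0.0025, so R = e^0.0025 = 1.0025
Risk-neutral probability p = (e^0.0025 − 0.7788)/(1.2840 − 0.7788) = 0.2237/0.5052 = 0.4428
Terminal stock prices: S_u = 70.62, S_d = 42.83
Terminal payoffs (K − S): max(-5.621, 0) = 0, max(22.17, 0) = 22.17
Node 0 (S = 55): V_0 = e^(−0.0025)·[0.4428·0.0000 + 0.5572·22.1660] = 12.3205

$12.32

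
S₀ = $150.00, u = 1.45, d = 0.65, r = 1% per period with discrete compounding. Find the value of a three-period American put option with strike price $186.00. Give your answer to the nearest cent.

$61.23

Risk-neutral probability p = (1 + 0.01 − 0.65)/(1.45 − 0.65) = 0.3600/0.8000 = 0.4500
Terminal stock prices: S_uuu = 457.3, S_uud = 205, S_udd = 91.89, S_ddd = 41.19
Terminal payoffs (K − S): max(-271.3, 0) = 0, max(-18.99, 0) = 0, max(94.11, 0) = 94.11, max(144.8, 0) = 144.8
Node uu (S = 315.4): continuation = 1/1.01·[0.4500·0.0000 + 0.5500·0.0000] = 0.0000; exercise value = 0.0000 ≤ continuation, so V_uu = 0.0000
Node ud (S = 141.4): continuation = 1/1.01·[0.4500·0.0000 + 0.5500·94.1062] = 51.2460; exercise value = 44.6250 ≤ continuation, so V_ud = 51.2460
Node dd (S = 63.38): continuation = 1/1.01·[0.4500·94.1062 + 0.5500·144.8063] = 120.7834; exercise value = 122.6250 > continuation, so V_dd = 122.6250 (exercise)
Node u (S = 217.5): continuation = 1/1.01·[0.4500·0.0000 + 0.5500·51.2460] = 27.9062; exercise value = 0.0000 ≤ continuation, so V_u = 27.9062
Node d (S = 97.5): continuation = 1/1.01·[0.4500·51.2460 + 0.5500·122.6250] = 89.6084; exercise value = 88.5000 ≤ continuation, so V_d = 89.6084
Node 0 (S = 150): continuation = 1/1.01·[0.4500·27.9062 + 0.5500·89.6084] = 61.2301; exercise value = 36.0000 ≤ continuation, so V_0 = 61.2301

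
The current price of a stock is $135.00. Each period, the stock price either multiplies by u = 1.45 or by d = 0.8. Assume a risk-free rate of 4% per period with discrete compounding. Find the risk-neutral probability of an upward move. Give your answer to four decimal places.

p = 0.3692

Risk-neutral probability p = (1 + 0.04 − 0.8)/(1.45 − 0.8) = 0.2400/0.6500 = 0.3692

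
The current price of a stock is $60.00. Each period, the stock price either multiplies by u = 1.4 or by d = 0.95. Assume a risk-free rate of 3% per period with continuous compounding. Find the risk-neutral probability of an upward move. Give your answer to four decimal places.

p = 0.1788

Risk-neutral probability p = (e^0.03 − 0.95)/(1.4 − 0.95) = 0.0805/0.4500 = 0.1788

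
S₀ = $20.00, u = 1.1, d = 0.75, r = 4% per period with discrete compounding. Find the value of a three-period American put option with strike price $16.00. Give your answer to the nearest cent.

Risk-neutral probability p = (1 + 0.04 − 0.75)/(1.1 − 0.75) = 0.2900/0.3500 = 0.8286
Terminal stock prices: S_uuu = 26.62, S_uud = 18.15, S_udd = 12.38, S_ddd = 8.438
Terminal payoffs (K − S): max(-10.62, 0) = 0, max(-2.15, 0) = 0, max(3.625, 0) = 3.625, max(7.562, 0) = 7.562
Node uu (S = 24.2): continuation = 1/1.04·[0.8286·0.0000 + 0.1714·0.0000] = 0.0000; exercise value = 0.0000 ≤ continuation, so V_uu = 0.0000
Node ud (S = 16.5): continuation = 1/1.04·[0.8286·0.0000 + 0.1714·3.6250] = 0.5975; exercise value = 0.0000 ≤ continuation, so V_ud = 0.5975
Node dd (S = 11.25): continuation = 1/1.04·[0.8286·3.6250 + 0.1714·7.5625] = 4.1346; exercise value = 4.7500 > continuation, so V_dd = 4.7500 (exercise)
Node u (S = 22): continuation = 1/1.04·[0.8286·0.0000 + 0.1714·0.5975] = 0.0985; exercise value = 0.0000 ≤ continuation, so V_u = 0.0985
Node d (S = 15): continuation = 1/1.04·[0.8286·0.5975 + 0.1714·4.7500] = 1.2590; exercise value = 1.0000 ≤ continuation, so V_d = 1.2590
Node 0 (S = 20): continuation = 1/1.04·[0.8286·0.0985 + 0.1714·1.2590] = 0.2860; exercise value = 0.0000 ≤ continuation, so V_0 = 0.2860

$0.29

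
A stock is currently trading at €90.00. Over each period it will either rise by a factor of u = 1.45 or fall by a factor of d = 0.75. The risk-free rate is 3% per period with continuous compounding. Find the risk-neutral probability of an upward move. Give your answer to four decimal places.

p = 0.4006

Risk-neutral probability p = (e^0.03 − 0.75)/(1.45 − 0.75) = 0.2805/0.7000 = 0.4006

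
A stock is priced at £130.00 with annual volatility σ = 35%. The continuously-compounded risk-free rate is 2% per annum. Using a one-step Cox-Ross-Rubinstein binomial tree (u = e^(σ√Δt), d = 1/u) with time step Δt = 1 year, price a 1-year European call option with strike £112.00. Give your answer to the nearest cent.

£31.38

CRR parameters: u = e^(σ√Δt) = e^(0.35·√1) = 1.4191, d = 1/u = 0.7047
Per-period rate: rΔt = 0.02·1 = 0.02, so R = e^0.02 = 1.0202
Risk-neutral probability p = (e^0.02 − 0.7047)/(1.4191 − 0.7047) = 0.3155/0.7144 = 0.4417
Terminal stock prices: S_u = 184.5, S_d = 91.61
Terminal payoffs (S − K): max(72.48, 0) = 72.48, max(-20.39, 0) = 0
Node 0 (S = 130): V_0 = e^(−0.02)·[0.4417·72.4788 + 0.5583·0.0000] = 31.3772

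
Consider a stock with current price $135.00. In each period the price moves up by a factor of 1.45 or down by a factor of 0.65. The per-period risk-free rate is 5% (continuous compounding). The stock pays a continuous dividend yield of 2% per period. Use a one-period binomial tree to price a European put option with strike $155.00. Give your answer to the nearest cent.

Per-period risk-free factor R = e^0.05 = 1.0513; dividend-adjusted growth = e^(0.05−0.02) = 1.0305.
Risk-neutral probability p = (1.0305 − 0.65)/(1.45 − 0.65) = 0.3805/0.8000 = 0.4756
Terminal stock prices: S_u = 195.8, S_d = 87.75
Terminal payoffs (K − S): max(-40.75, 0) = 0, max(67.25, 0) = 67.25
Node 0 (S = 135): V_0 = e^(−0.05)·[0.4756·0.0000 + 0.5244·67.2500] = 33.5480

$33.55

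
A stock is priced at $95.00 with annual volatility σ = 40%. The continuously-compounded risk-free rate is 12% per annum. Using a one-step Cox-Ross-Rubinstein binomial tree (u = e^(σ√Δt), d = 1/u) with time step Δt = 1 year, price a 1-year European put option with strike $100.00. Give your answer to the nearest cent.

$14.29

CRR parameters: u = e^(σ√Δt) = e^(0.4·√1) = 1.4918, d = 1/u = 0.6703
Per-period rate: rΔt = 0.12·1 = 0.12, so R = e^0.12 = 1.1275
Risk-neutral probability p = (e^0.12 − 0.6703)/(1.4918 − 0.6703) = 0.4572/0.8215 = 0.5565
Terminal stock prices: S_u = 141.7, S_d = 63.68
Terminal payoffs (K − S): max(-41.72, 0) = 0, max(36.32, 0) = 36.32
Node 0 (S = 95): V_0 = e^(−0.12)·[0.5565·0.0000 + 0.4435·36.3196] = 14.2859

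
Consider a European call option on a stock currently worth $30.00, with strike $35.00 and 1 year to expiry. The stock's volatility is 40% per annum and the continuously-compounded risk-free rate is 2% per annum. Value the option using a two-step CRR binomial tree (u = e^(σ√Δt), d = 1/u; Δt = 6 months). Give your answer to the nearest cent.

$3.49

CRR parameters: u = e^(σ√Δt) = e^(0.4·√0.5) = 1.3269, d = 1/u = 0.7536
Per-period rate: rΔt = 0.02·0.5 = 0.01, so R = e^0.01 = 1.0101
Risk-neutral probability p = (e^0.01 − 0.7536)/(1.3269 − 0.7536) = 0.2564/0.5733 = 0.4473
Terminal stock prices: S_uu = 52.82, S_ud = 30, S_dd = 17.04
Terminal payoffs (S − K): max(17.82, 0) = 17.82, max(-5, 0) = 0, max(-17.96, 0) = 0
Node u (S = 39.81): V_u = e^(−0.01)·[0.4473·17.8196 + 0.5527·0.0000] = 7.8912
Node d (S = 22.61): V_d = e^(−0.01)·[0.4473·0.0000 + 0.5527·0.0000] = 0.0000
Node 0 (S = 30): V_0 = e^(−0.01)·[0.4473·7.8912 + 0.5527·0.0000] = 3.4945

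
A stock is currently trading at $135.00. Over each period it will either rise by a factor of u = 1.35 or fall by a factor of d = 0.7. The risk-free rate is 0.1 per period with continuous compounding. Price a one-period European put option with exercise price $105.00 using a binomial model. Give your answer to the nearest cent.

$3.58

Risk-neutral probability p = (e^0.1 − 0.7)/(1.35 − 0.7) = 0.4052/0.6500 = 0.6233
Terminal stock prices: S_u = 182.2, S_d = 94.5
Terminal payoffs (K − S): max(-77.25, 0) = 0, max(10.5, 0) = 10.5
Node 0 (S = 135): V_0 = e^(−0.1)·[0.6233·0.0000 + 0.3767·10.5000] = 3.5786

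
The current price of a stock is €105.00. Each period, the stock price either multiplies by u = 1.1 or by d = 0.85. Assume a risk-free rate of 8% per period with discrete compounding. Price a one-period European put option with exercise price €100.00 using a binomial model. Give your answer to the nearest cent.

€0.80

Risk-neutral probability p = (1 + 0.08 − 0.85)/(1.1 − 0.85) = 0.2300/0.2500 = 0.9200
Terminal stock prices: S_u = 115.5, S_d = 89.25
Terminal payoffs (K − S): max(-15.5, 0) = 0, max(10.75, 0) = 10.75
Node 0 (S = 105): V_0 = 1/1.08·[0.9200·0.0000 + 0.0800·10.7500] = 0.7963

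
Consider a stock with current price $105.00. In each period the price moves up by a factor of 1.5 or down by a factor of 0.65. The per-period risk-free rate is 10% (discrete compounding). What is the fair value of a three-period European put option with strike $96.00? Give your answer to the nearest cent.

Risk-neutral probability p = (1 + 0.1 − 0.65)/(1.5 − 0.65) = 0.4500/0.8500 = 0.5294
Terminal stock prices: S_uuu = 354.4, S_uud = 153.6, S_udd = 66.54, S_ddd = 28.84
Terminal payoffs (K − S): max(-258.4, 0) = 0, max(-57.56, 0) = 0, max(29.46, 0) = 29.46, max(67.16, 0) = 67.16
Node uu (S = 236.2): V_uu = 1/1.1·[0.5294·0.0000 + 0.4706·0.0000] = 0.0000
Node ud (S = 102.4): V_ud = 1/1.1·[0.5294·0.0000 + 0.4706·29.4562] = 12.6016
Node dd (S = 44.36): V_dd = 1/1.1·[0.5294·29.4562 + 0.4706·67.1644] = 42.9102
Node u (S = 157.5): V_u = 1/1.1·[0.5294·0.0000 + 0.4706·12.6016] = 5.3911
Node d (S = 68.25): V_d = 1/1.1·[0.5294·12.6016 + 0.4706·42.9102] = 24.4223
Node 0 (S = 105): V_0 = 1/1.1·[0.5294·5.3911 + 0.4706·24.4223] = 13.0427

$13.04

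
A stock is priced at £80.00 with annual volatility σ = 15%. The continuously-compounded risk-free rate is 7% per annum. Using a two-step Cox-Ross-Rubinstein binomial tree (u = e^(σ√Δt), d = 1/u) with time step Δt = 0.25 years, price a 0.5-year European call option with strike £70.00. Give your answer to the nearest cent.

CRR parameters: u = e^(σ√Δt) = e^(0.15·√0.25) = 1.0779, d = 1/u = 0.9277
Per-period rate: rΔt = 0.07·0.25 = 0.0175, so R = e^0.0175 = 1.0177
Risk-neutral probability p = (e^0.0175 − 0.9277)/(1.0779 − 0.9277) = 0.0899/0.1501 = 0.5988
Terminal stock prices: S_uu = 92.95, S_ud = 80, S_dd = 68.86
Terminal payoffs (S − K): max(22.95, 0) = 22.95, max(10, 0) = 10, max(-1.143, 0) = 0
Node u (S = 86.23): V_u = e^(−0.0175)·[0.5988·22.9467 + 0.4012·10.0000] = 17.4451
Node d (S = 74.22): V_d = e^(−0.0175)·[0.5988·10.0000 + 0.4012·0.0000] = 5.8845
Node 0 (S = 80): V_0 = e^(−0.0175)·[0.5988·17.4451 + 0.4012·5.8845] = 12.5853

£12.59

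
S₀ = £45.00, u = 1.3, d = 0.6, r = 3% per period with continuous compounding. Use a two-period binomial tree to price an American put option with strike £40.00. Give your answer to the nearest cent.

Risk-neutral probability p = (e^0.03 − 0.6)/(1.3 − 0.6) = 0.4305/0.7000 = 0.6149
Terminal stock prices: S_uu = 76.05, S_ud = 35.1, S_dd = 16.2
Terminal payoffs (K − S): max(-36.05, 0) = 0, max(4.9, 0) = 4.9, max(23.8, 0) = 23.8
Node u (S = 58.5): continuation = e^(−0.03)·[0.6149·0.0000 + 0.3851·4.9000] = 1.8311; exercise value = 0.0000 ≤ continuation, so V_u = 1.8311
Node d (S = 27): continuation = e^(−0.03)·[0.6149·4.9000 + 0.3851·23.8000] = 11.8178; exercise value = 13.0000 > continuation, so V_d = 13.0000 (exercise)
Node 0 (S = 45): continuation = e^(−0.03)·[0.6149·1.8311 + 0.3851·13.0000] = 5.9506; exercise value = 0.0000 ≤ continuation, so V_0 = 5.9506

£5.95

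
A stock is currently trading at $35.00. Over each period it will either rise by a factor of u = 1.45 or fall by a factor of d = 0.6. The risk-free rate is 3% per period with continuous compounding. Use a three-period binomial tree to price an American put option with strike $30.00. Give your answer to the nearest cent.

Risk-neutral probability p = (e^0.03 − 0.6)/(1.45 − 0.6) = 0.4305/0.8500 = 0.5064
Terminal stock prices: S_uuu = 106.7, S_uud = 44.15, S_udd = 18.27, S_ddd = 7.56
Terminal payoffs (K − S): max(-76.7, 0) = 0, max(-14.15, 0) = 0, max(11.73, 0) = 11.73, max(22.44, 0) = 22.44
Node uu (S = 73.59): continuation = e^(−0.03)·[0.5064·0.0000 + 0.4936·0.0000] = 0.0000; exercise value = 0.0000 ≤ continuation, so V_uu = 0.0000
Node ud (S = 30.45): continuation = e^(−0.03)·[0.5064·0.0000 + 0.4936·11.7300] = 5.6186; exercise value = 0.0000 ≤ continuation, so V_ud = 5.6186
Node dd (S = 12.6): continuation = e^(−0.03)·[0.5064·11.7300 + 0.4936·22.4400] = 16.5134; exercise value = 17.4000 > continuation, so V_dd = 17.4000 (exercise)
Node u (S = 50.75): continuation = e^(−0.03)·[0.5064·0.0000 + 0.4936·5.6186] = 2.6913; exercise value = 0.0000 ≤ continuation, so V_u = 2.6913
Node d (S = 21): continuation = e^(−0.03)·[0.5064·5.6186 + 0.4936·17.4000] = 11.0958; exercise value = 9.0000 ≤ continuation, so V_d = 11.0958
Node 0 (S = 35): continuation = e^(−0.03)·[0.5064·2.6913 + 0.4936·11.0958] = 6.6375; exercise value = 0.0000 ≤ continuation, so V_0 = 6.6375

$6.64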